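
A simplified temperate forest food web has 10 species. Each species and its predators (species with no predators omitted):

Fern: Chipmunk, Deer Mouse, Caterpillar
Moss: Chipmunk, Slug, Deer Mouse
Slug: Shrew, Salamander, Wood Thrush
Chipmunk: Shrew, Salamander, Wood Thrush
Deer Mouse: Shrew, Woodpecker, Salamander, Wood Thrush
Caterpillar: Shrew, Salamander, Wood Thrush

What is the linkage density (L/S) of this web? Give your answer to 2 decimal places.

L/S = 1.90

There are L = 19 links among S = 10 species.
L/S = 19/10 = 1.9000 ≈ 1.90.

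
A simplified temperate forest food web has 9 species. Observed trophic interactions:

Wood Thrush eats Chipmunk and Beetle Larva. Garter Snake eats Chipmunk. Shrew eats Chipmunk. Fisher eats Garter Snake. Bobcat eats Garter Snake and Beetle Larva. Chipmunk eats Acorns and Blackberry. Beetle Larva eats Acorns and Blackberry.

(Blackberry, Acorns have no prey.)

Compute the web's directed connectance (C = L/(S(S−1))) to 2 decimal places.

C = 0.15

The web has S = 9 species and L = 11 feeding links.
C = L / (S(S−1)) = 11 / 72 = 0.1528 ≈ 0.15.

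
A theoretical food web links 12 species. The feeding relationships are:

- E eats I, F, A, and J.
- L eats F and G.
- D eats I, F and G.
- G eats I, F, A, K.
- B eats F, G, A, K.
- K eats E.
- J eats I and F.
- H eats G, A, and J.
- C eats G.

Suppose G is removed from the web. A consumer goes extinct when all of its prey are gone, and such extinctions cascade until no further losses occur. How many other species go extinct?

1

Remove G.
Round 1: C (all prey gone) → extinct.
No further losses. Total secondary extinctions: 1.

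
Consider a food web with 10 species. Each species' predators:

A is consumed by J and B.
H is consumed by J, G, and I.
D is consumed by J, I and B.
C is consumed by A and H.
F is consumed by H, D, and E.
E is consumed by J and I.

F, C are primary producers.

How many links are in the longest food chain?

One longest chain: F → H → I.
It has 3 species and 2 links.

2 links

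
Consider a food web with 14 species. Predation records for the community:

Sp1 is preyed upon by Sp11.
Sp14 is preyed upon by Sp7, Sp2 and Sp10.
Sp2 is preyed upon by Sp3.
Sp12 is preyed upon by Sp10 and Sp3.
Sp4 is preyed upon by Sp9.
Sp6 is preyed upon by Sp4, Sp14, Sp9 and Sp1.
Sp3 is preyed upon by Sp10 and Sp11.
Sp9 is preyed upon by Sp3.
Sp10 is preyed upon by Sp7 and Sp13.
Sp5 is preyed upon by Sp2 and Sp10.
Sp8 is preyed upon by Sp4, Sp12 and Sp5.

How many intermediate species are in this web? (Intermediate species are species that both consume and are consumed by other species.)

Intermediate species (has both prey and predators): Sp12, Sp14, Sp1, Sp5, Sp4, Sp2, Sp9, Sp3, Sp10.
Count: 9.

9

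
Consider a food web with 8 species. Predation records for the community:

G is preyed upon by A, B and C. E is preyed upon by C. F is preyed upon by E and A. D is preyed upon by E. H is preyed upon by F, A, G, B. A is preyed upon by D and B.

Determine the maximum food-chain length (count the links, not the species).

One longest chain: H → G → A → D → E → C.
It has 6 species and 5 links.

5 links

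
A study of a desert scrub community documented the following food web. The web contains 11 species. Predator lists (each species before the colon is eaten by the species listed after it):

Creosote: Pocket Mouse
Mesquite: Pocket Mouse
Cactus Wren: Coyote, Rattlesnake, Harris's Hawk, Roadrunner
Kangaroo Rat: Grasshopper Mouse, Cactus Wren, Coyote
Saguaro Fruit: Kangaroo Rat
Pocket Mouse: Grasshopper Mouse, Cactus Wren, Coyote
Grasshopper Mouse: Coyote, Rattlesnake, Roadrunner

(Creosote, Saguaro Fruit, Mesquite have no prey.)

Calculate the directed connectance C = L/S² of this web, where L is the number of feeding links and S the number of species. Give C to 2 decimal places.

C = 0.13

The web has S = 11 species and L = 16 feeding links.
C = L / S² = 16 / 121 = 0.1322 ≈ 0.13.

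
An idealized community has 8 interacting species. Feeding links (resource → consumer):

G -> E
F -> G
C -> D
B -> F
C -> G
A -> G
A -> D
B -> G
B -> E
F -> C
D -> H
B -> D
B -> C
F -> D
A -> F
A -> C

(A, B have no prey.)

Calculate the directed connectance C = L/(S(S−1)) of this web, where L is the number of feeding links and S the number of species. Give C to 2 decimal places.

The web has S = 8 species and L = 16 feeding links.
C = L / (S(S−1)) = 16 / 56 = 0.2857 ≈ 0.29.

C = 0.29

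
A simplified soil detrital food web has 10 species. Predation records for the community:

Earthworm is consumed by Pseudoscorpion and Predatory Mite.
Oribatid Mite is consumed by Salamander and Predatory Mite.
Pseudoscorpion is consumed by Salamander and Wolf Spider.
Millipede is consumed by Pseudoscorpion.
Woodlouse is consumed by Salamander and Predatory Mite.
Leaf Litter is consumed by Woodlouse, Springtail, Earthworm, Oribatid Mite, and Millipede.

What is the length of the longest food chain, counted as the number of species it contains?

One longest chain: Leaf Litter → Earthworm → Pseudoscorpion → Wolf Spider.
It has 4 species and 3 links.

4 species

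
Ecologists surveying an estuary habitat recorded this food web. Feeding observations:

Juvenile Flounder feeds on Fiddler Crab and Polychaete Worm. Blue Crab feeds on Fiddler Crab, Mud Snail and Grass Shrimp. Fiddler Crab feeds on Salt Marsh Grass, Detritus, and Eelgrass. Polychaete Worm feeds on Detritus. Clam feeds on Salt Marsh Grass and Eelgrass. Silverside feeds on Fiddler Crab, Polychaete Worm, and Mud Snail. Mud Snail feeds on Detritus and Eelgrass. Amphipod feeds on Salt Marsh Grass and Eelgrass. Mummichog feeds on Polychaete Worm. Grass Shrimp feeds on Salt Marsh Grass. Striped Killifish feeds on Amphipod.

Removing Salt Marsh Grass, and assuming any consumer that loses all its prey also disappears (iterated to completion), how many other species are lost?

Remove Salt Marsh Grass.
Round 1: Grass Shrimp (all prey gone) → extinct.
No further losses. Total secondary extinctions: 1.

1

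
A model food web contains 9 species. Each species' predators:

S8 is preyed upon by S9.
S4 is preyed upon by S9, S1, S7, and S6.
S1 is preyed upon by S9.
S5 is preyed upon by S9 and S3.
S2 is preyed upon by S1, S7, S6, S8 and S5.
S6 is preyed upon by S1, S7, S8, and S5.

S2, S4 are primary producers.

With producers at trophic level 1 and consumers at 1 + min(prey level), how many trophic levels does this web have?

3

Producers (level 1): S2, S4.
Following each consumer down to its lowest-level prey: S2 → S5 → S3 (levels 1 through 3).
All prey of S3 (S5 2) are at level 2 or above, so S3 is at level 1 + 2 = 3.
Every consumer has at least one prey at level 2 or below, so none exceeds level 3.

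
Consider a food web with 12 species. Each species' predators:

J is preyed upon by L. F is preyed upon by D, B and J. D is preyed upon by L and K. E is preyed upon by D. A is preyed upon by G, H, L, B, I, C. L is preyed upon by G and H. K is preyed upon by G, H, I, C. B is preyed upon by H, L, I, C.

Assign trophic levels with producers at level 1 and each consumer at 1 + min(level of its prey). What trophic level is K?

E is a producer → level 1.
D eats E → level 2.
K eats D → level 3.
No prey of K is below level 2, so 3 is the minimum.

Trophic level 3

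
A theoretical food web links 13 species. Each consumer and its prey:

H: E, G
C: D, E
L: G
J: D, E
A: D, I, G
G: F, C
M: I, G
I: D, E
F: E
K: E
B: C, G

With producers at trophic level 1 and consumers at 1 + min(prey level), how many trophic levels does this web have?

4

Producers (level 1): D, E.
Following each consumer down to its lowest-level prey: E → F → G → L (levels 1 through 4).
All prey of L (G 3) are at level 3 or above, so L is at level 1 + 3 = 4.
Every consumer has at least one prey at level 3 or below, so none exceeds level 4.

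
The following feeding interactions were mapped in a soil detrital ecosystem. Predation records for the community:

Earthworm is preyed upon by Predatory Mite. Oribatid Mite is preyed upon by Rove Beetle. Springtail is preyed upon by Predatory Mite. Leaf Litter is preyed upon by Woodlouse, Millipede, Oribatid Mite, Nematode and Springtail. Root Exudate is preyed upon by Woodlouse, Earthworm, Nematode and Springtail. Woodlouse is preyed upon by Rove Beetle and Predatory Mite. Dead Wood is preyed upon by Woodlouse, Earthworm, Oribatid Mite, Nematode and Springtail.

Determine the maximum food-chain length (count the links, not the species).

One longest chain: Dead Wood → Springtail → Predatory Mite.
It has 3 species and 2 links.

2 links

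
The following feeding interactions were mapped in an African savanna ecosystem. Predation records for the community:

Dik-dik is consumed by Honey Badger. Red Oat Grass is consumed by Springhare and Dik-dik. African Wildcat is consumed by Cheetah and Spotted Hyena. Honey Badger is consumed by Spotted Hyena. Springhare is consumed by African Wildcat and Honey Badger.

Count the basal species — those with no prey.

Basal species (no prey listed): Red Oat Grass.
Count: 1.

1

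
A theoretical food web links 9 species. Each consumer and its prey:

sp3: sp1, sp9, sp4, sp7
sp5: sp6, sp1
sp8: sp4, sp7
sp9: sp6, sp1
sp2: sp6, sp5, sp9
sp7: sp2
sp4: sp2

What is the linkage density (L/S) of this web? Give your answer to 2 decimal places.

There are L = 15 links among S = 9 species.
L/S = 15/9 = 1.6667 ≈ 1.67.

L/S = 1.67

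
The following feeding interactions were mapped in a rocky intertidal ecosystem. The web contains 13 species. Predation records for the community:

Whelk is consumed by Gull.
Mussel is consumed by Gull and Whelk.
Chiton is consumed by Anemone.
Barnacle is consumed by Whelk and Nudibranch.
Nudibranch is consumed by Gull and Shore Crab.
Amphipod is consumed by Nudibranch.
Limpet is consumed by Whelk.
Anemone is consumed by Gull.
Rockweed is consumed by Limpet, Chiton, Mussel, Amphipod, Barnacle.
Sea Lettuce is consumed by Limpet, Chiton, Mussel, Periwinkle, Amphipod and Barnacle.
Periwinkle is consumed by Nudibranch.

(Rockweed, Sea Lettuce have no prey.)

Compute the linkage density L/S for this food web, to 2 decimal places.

L/S = 1.77

There are L = 23 links among S = 13 species.
L/S = 23/13 = 1.7692 ≈ 1.77.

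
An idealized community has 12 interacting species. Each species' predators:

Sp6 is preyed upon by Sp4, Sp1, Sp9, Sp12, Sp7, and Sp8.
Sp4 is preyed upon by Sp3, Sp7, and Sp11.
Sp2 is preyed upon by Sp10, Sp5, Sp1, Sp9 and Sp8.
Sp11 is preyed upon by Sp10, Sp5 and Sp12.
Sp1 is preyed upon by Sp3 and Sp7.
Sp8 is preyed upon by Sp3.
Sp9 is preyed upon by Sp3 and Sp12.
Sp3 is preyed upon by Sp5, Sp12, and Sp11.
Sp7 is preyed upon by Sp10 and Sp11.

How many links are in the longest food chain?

4 links

One longest chain: Sp6 → Sp4 → Sp7 → Sp11 → Sp5.
It has 5 species and 4 links.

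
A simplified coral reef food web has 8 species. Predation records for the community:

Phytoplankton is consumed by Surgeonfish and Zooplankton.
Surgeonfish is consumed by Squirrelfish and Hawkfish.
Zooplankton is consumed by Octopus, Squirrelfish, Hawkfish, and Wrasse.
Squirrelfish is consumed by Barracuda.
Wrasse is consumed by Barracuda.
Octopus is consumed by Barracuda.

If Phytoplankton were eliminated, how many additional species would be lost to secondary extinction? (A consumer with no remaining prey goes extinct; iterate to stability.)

Remove Phytoplankton.
Round 1: Zooplankton (all prey gone), Surgeonfish (all prey gone) → extinct.
Round 2: Hawkfish (all prey gone), Squirrelfish (all prey gone), Wrasse (all prey gone), Octopus (all prey gone) → extinct.
Round 3: Barracuda (all prey gone) → extinct.
No further losses. Total secondary extinctions: 7.

7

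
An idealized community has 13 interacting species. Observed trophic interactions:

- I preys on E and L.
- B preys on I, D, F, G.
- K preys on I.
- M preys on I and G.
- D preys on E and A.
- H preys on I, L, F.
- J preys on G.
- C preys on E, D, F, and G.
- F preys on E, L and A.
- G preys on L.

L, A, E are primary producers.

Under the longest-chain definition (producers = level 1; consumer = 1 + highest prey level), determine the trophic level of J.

L is a producer → level 1.
G eats L → level 2.
J eats G → level 3.

Trophic level 3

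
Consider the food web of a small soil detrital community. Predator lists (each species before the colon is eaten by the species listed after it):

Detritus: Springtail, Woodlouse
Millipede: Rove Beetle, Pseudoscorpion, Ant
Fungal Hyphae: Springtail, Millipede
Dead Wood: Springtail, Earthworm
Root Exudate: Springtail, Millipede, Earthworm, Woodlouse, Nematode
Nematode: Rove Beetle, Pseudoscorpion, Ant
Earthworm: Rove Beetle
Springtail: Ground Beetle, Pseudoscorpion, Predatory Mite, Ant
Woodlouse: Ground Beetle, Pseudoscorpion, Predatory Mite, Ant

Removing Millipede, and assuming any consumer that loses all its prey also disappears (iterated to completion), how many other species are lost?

Remove Millipede.
Every predator of it retains at least one other prey: Rove Beetle still has Earthworm, Nematode; Pseudoscorpion still has Springtail, Woodlouse, Nematode; Ant still has Springtail, Woodlouse, Nematode.
No consumer loses all prey, so no secondary extinctions occur.

0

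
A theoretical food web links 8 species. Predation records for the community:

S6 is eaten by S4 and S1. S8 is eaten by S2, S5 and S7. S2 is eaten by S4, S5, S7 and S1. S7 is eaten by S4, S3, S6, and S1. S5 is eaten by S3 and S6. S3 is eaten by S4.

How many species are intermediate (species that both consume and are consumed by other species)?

Intermediate species (has both prey and predators): S2, S7, S5, S3, S6.
Count: 5.

5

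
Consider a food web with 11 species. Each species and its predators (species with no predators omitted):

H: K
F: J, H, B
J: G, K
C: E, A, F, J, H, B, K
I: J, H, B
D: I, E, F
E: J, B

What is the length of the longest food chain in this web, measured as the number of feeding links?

3 links

One longest chain: D → I → J → G.
It has 4 species and 3 links.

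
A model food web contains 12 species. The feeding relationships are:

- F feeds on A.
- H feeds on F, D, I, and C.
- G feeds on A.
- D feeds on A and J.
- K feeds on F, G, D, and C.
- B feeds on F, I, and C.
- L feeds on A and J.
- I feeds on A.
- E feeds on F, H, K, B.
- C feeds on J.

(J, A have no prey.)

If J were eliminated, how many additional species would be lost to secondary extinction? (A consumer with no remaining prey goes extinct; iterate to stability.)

1

Remove J.
Round 1: C (all prey gone) → extinct.
No further losses. Total secondary extinctions: 1.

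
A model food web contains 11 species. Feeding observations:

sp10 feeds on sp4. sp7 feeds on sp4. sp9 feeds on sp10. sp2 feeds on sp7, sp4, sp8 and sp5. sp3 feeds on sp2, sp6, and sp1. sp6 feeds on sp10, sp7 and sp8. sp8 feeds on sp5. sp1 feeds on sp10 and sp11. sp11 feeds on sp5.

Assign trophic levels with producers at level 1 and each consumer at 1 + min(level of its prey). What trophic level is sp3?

sp5 is a producer → level 1.
sp2 eats sp5 → level 2.
sp3 eats sp2 → level 3.
No prey of sp3 is below level 2, so 3 is the minimum.

Trophic level 3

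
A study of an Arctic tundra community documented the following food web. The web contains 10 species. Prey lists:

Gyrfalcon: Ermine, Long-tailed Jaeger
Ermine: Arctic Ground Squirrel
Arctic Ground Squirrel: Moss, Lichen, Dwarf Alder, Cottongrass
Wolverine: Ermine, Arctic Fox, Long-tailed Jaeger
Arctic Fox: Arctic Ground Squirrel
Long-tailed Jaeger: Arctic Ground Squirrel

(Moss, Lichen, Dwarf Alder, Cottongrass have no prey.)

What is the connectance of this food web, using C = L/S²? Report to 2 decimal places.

The web has S = 10 species and L = 12 feeding links.
C = L / S² = 12 / 100 = 0.1200 ≈ 0.12.

C = 0.12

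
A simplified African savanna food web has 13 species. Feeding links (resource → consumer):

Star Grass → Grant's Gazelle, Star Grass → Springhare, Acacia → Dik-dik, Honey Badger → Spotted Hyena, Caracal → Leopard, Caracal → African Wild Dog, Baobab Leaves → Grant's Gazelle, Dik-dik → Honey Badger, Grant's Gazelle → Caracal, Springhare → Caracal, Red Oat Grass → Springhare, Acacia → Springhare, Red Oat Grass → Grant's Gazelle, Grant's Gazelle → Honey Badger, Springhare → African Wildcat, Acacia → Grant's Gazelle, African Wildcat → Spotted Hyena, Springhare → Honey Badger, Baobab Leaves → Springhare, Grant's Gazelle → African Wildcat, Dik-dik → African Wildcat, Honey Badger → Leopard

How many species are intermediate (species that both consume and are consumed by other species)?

6

Intermediate species (has both prey and predators): Grant's Gazelle, Dik-dik, Springhare, Honey Badger, Caracal, African Wildcat.
Count: 6.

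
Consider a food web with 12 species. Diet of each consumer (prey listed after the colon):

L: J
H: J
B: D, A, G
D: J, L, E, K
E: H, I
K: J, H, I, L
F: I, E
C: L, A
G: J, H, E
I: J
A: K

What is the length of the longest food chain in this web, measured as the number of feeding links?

4 links

One longest chain: J → H → K → A → C.
It has 5 species and 4 links.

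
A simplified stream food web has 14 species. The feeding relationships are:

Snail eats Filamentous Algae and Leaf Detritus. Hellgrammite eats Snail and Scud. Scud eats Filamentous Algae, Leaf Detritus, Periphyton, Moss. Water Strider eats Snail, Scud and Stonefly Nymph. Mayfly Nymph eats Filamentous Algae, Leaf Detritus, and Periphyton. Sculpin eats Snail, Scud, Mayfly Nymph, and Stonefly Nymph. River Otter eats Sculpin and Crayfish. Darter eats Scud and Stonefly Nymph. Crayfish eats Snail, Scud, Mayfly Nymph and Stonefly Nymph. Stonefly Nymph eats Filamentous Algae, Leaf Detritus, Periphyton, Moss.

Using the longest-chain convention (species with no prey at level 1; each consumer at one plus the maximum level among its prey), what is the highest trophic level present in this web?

Basal resources (level 1): Moss, Filamentous Algae, Leaf Detritus, Periphyton.
Filamentous Algae → Snail → Crayfish → River Otter gives River Otter level 4.
No species has a prey at level 4, so no species reaches level 5.

4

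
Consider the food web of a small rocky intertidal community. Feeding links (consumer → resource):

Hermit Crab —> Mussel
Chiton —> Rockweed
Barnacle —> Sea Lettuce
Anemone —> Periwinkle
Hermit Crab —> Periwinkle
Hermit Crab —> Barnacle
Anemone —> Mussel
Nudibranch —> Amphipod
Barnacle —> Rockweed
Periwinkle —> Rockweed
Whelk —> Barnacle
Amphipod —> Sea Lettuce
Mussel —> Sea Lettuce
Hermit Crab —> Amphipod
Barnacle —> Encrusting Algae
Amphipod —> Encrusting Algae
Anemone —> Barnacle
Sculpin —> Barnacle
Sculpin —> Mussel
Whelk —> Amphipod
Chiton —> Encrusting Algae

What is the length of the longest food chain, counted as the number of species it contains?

One longest chain: Rockweed → Barnacle → Hermit Crab.
It has 3 species and 2 links.

3 species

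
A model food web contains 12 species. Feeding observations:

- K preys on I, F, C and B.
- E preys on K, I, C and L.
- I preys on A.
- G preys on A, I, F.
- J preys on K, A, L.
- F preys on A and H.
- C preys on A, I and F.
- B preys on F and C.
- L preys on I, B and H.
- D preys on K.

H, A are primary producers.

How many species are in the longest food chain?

One longest chain: H → F → C → B → L → J.
It has 6 species and 5 links.

6 species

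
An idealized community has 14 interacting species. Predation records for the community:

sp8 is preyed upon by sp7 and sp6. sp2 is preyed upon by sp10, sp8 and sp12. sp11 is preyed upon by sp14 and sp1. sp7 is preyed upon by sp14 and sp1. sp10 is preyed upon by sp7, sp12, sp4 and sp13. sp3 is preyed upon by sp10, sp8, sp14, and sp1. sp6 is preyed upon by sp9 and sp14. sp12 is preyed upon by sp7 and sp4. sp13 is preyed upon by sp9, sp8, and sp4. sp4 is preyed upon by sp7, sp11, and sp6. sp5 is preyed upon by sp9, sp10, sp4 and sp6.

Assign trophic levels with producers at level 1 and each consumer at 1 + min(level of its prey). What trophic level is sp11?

Trophic level 3

sp5 is a producer → level 1.
sp4 eats sp5 → level 2.
sp11 eats sp4 → level 3.
No prey of sp11 is below level 2, so 3 is the minimum.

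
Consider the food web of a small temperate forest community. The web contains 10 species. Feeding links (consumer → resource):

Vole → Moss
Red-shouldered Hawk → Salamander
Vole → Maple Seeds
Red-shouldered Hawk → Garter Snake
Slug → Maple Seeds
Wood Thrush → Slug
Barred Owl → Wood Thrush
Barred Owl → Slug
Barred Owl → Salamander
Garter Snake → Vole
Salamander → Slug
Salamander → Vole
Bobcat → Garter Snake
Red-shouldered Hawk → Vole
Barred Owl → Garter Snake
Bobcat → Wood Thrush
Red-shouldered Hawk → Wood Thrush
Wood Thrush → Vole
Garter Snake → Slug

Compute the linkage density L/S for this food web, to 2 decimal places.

L/S = 1.90

There are L = 19 links among S = 10 species.
L/S = 19/10 = 1.9000 ≈ 1.90.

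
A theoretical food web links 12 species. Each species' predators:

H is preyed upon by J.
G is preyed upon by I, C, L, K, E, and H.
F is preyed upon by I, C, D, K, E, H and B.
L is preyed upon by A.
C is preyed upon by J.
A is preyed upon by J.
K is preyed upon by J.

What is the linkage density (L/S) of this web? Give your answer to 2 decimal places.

L/S = 1.50

There are L = 18 links among S = 12 species.
L/S = 18/12 = 1.5000 ≈ 1.50.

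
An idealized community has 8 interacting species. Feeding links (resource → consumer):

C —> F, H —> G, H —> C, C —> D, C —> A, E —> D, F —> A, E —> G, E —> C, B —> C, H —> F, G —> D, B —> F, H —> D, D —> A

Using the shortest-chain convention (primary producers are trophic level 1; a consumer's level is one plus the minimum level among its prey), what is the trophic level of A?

Trophic level 3

B is a producer → level 1.
C eats B → level 2.
A eats C → level 3.
No prey of A is below level 2, so 3 is the minimum.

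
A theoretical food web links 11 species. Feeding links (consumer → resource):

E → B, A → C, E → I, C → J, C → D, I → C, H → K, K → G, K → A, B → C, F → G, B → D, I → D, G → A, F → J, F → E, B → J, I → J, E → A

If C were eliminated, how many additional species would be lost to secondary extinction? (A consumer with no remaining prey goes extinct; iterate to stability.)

Remove C.
Round 1: A (all prey gone) → extinct.
Round 2: G (all prey gone) → extinct.
Round 3: K (all prey gone) → extinct.
Round 4: H (all prey gone) → extinct.
No further losses. Total secondary extinctions: 4.

4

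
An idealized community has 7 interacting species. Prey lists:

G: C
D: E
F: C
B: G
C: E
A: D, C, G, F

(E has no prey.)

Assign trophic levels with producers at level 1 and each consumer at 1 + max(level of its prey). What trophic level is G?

E is a producer → level 1.
C eats E → level 2.
G eats C → level 3.

Trophic level 3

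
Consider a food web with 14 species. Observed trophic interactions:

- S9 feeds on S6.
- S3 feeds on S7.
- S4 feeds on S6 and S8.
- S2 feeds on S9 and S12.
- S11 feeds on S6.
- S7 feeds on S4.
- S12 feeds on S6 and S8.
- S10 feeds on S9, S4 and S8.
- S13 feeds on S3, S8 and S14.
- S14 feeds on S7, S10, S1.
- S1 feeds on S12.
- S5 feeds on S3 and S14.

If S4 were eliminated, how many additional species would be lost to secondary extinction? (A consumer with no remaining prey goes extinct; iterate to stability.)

2

Remove S4.
Round 1: S7 (all prey gone) → extinct.
Round 2: S3 (all prey gone) → extinct.
No further losses. Total secondary extinctions: 2.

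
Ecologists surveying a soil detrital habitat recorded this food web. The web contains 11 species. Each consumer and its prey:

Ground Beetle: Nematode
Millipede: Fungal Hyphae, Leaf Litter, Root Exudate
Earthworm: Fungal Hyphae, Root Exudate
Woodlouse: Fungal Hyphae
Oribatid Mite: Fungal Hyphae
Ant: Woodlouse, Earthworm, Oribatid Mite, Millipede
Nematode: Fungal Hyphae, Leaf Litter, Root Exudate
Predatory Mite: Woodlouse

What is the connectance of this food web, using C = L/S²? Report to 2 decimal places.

C = 0.13

The web has S = 11 species and L = 16 feeding links.
C = L / S² = 16 / 121 = 0.1322 ≈ 0.13.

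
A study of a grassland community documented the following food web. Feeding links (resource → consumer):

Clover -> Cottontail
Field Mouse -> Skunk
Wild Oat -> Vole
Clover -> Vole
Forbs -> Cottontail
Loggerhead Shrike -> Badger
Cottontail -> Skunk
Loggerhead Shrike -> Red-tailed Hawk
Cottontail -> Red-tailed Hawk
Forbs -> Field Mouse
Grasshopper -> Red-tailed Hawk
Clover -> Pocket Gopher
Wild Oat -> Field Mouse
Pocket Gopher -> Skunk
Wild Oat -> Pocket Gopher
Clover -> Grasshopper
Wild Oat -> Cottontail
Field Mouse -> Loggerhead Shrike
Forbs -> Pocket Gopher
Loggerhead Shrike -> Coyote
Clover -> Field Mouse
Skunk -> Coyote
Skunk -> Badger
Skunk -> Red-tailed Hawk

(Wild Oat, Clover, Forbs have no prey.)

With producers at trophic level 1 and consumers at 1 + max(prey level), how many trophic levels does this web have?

4

Producers (level 1): Wild Oat, Clover, Forbs.
Wild Oat → Pocket Gopher → Skunk → Coyote gives Coyote level 4.
No species has a prey at level 4, so no species reaches level 5.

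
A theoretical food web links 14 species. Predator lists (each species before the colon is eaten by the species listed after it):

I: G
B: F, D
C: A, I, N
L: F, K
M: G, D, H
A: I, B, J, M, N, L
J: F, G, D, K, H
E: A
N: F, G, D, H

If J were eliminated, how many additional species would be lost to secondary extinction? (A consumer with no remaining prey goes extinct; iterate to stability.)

0

Remove J.
Every predator of it retains at least one other prey: F still has B, N, L; G still has I, M, N; D still has B, M, N; K still has L; H still has M, N.
No consumer loses all prey, so no secondary extinctions occur.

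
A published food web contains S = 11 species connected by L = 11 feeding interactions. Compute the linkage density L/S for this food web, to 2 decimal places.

There are L = 11 links among S = 11 species.
L/S = 11/11 = 1.0000 ≈ 1.00.

L/S = 1.00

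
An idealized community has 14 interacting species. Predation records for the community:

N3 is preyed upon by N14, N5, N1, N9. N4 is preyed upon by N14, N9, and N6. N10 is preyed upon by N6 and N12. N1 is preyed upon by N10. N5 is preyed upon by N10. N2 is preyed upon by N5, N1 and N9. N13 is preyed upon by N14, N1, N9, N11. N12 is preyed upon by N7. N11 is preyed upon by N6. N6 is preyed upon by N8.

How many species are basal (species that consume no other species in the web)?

4

Basal species (no prey listed): N3, N4, N2, N13.
Count: 4.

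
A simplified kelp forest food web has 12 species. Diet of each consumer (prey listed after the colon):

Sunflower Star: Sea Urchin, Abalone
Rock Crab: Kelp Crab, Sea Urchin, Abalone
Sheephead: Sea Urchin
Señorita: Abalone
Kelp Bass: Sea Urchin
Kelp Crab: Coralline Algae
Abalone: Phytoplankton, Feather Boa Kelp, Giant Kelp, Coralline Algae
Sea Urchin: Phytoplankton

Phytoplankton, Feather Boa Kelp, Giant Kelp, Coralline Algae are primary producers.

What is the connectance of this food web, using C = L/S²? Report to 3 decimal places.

The web has S = 12 species and L = 14 feeding links.
C = L / S² = 14 / 144 = 0.0972 ≈ 0.097.

C = 0.097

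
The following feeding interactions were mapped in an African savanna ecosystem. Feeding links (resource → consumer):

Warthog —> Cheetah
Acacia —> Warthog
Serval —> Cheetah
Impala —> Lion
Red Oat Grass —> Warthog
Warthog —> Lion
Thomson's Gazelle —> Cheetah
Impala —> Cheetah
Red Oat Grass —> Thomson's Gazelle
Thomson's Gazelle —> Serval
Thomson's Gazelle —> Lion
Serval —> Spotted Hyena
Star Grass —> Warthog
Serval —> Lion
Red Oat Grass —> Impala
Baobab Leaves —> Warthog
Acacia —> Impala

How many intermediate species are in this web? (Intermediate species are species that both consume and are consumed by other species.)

Intermediate species (has both prey and predators): Thomson's Gazelle, Warthog, Impala, Serval.
Count: 4.

4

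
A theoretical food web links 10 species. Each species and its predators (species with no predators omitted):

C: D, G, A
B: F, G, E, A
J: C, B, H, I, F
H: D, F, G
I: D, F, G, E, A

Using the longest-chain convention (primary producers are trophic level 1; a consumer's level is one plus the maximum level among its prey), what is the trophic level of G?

J is a producer → level 1.
C eats J → level 2.
G eats C (level 2); other prey at levels: B 2, H 2, I 2 → level 3.

Trophic level 3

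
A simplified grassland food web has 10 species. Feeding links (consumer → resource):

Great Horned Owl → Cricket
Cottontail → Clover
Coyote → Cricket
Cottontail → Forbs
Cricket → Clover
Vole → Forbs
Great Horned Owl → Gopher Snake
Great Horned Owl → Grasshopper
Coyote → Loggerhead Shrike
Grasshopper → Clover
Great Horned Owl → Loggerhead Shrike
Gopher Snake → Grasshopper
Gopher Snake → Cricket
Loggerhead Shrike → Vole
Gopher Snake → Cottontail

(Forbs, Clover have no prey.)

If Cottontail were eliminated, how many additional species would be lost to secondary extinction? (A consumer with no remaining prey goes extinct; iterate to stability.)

Remove Cottontail.
Every predator of it retains at least one other prey: Gopher Snake still has Grasshopper, Cricket.
No consumer loses all prey, so no secondary extinctions occur.

0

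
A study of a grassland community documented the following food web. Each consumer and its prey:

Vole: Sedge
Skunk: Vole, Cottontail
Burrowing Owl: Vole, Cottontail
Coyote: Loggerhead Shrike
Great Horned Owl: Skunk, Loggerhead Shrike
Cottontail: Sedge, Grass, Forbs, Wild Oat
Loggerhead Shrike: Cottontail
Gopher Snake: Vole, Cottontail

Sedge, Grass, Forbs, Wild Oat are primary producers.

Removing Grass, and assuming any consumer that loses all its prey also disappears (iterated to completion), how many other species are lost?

0

Remove Grass.
Every predator of it retains at least one other prey: Cottontail still has Sedge, Forbs, Wild Oat.
No consumer loses all prey, so no secondary extinctions occur.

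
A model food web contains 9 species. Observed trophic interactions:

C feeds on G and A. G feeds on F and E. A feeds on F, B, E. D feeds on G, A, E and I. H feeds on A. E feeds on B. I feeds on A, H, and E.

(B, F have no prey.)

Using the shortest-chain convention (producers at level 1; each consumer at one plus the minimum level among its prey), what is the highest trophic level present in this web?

Producers (level 1): B, F.
Following each consumer down to its lowest-level prey: B → E → D (levels 1 through 3).
All prey of D (E 2, A 2, G 2, I 3) are at level 2 or above, so D is at level 1 + 2 = 3.
Every consumer has at least one prey at level 2 or below, so none exceeds level 3.

3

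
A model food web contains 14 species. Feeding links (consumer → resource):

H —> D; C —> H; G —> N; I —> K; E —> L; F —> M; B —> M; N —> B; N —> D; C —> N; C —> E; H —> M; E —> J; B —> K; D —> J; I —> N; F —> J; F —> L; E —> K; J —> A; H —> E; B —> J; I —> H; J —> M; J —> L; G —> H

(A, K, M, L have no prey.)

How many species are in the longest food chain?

One longest chain: A → J → B → N → I.
It has 5 species and 4 links.

5 species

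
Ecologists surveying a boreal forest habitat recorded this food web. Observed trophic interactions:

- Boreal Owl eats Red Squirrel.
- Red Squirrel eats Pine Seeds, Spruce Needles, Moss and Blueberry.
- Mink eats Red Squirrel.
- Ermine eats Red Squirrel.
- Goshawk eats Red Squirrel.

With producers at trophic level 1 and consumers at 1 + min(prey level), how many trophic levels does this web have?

Producers (level 1): Blueberry, Spruce Needles, Pine Seeds, Moss.
Following each consumer down to its lowest-level prey: Blueberry → Red Squirrel → Boreal Owl (levels 1 through 3).
All prey of Boreal Owl (Red Squirrel 2) are at level 2 or above, so Boreal Owl is at level 1 + 2 = 3.
Every consumer has at least one prey at level 2 or below, so none exceeds level 3.

3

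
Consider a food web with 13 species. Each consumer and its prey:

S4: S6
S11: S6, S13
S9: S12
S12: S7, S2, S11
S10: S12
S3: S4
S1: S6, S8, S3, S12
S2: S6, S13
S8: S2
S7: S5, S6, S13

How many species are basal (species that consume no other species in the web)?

Basal species (no prey listed): S5, S6, S13.
Count: 3.

3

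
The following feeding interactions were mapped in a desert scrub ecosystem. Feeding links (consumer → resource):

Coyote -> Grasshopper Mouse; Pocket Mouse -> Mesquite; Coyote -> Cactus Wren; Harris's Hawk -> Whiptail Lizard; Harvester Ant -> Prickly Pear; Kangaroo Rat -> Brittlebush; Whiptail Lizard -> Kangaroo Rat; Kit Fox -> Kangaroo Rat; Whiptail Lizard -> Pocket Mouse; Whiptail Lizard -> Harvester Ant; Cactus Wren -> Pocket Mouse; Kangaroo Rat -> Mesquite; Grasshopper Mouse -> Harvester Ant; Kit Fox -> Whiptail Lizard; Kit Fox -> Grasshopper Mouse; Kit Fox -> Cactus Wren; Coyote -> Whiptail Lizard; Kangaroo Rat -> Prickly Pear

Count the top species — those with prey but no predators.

3

Top species (has prey, but nothing eats it): Coyote, Kit Fox, Harris's Hawk.
Count: 3.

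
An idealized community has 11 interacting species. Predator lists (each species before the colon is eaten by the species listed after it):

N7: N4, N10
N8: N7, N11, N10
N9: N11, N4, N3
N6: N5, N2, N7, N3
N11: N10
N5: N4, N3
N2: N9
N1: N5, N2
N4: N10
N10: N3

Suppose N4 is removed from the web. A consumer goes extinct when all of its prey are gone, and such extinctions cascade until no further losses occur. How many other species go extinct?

Remove N4.
Every predator of it retains at least one other prey: N10 still has N8, N7, N11.
No consumer loses all prey, so no secondary extinctions occur.

0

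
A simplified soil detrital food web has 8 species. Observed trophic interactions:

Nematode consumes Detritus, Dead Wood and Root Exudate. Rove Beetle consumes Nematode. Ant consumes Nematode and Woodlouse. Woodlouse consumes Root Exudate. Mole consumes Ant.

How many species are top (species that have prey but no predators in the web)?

2

Top species (has prey, but nothing eats it): Rove Beetle, Mole.
Count: 2.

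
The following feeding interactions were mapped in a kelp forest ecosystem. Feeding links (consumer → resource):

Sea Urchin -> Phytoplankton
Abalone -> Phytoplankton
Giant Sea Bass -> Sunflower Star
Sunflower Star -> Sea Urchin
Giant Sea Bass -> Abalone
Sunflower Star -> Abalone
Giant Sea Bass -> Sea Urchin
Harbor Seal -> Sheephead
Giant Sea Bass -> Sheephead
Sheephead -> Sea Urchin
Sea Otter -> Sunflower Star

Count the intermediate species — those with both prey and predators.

Intermediate species (has both prey and predators): Sea Urchin, Abalone, Sunflower Star, Sheephead.
Count: 4.

4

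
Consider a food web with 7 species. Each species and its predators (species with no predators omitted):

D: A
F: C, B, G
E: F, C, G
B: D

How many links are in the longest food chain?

4 links

One longest chain: E → F → B → D → A.
It has 5 species and 4 links.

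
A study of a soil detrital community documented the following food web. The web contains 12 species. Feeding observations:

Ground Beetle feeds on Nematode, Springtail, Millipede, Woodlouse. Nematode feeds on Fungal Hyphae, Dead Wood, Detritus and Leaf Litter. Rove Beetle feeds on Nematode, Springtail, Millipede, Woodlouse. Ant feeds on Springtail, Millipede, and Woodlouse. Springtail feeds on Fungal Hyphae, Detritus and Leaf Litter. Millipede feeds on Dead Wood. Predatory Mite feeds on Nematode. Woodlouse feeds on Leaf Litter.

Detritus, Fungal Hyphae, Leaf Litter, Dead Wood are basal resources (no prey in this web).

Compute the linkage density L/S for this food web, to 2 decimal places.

L/S = 1.75

There are L = 21 links among S = 12 species.
L/S = 21/12 = 1.7500 ≈ 1.75.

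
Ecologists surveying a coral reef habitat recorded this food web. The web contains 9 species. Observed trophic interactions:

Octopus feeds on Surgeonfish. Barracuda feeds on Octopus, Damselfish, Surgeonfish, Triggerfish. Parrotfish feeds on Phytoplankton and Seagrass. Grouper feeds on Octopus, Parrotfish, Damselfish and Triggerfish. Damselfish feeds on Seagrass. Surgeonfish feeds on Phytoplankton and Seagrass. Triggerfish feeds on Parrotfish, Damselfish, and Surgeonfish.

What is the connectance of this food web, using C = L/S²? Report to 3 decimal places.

The web has S = 9 species and L = 17 feeding links.
C = L / S² = 17 / 81 = 0.2099 ≈ 0.210.

C = 0.210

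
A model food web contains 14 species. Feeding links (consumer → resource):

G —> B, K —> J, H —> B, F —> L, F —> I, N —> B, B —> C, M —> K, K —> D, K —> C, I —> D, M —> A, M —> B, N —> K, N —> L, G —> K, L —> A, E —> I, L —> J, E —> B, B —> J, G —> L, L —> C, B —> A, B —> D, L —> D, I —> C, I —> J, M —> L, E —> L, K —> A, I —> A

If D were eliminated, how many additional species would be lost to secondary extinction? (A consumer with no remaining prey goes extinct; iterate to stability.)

Remove D.
Every predator of it retains at least one other prey: K still has A, C, J; L still has A, C, J; I still has A, C, J; B still has A, C, J.
No consumer loses all prey, so no secondary extinctions occur.

0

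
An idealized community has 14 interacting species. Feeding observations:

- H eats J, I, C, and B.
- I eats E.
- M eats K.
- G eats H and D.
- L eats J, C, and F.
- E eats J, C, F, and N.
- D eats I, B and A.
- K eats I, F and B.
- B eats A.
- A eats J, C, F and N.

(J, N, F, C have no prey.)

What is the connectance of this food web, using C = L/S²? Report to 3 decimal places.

The web has S = 14 species and L = 26 feeding links.
C = L / S² = 26 / 196 = 0.1327 ≈ 0.133.

C = 0.133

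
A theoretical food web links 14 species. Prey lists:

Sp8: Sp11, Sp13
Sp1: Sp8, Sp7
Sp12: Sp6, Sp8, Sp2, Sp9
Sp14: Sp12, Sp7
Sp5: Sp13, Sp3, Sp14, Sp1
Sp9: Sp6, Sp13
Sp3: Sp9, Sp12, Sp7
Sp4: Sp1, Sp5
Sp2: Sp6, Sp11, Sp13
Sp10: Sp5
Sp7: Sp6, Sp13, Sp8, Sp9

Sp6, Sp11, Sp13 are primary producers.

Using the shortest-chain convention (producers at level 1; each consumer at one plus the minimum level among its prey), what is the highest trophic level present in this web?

3

Producers (level 1): Sp6, Sp11, Sp13.
Following each consumer down to its lowest-level prey: Sp6 → Sp9 → Sp3 (levels 1 through 3).
All prey of Sp3 (Sp9 2, Sp12 2, Sp7 2) are at level 2 or above, so Sp3 is at level 1 + 2 = 3.
Every consumer has at least one prey at level 2 or below, so none exceeds level 3.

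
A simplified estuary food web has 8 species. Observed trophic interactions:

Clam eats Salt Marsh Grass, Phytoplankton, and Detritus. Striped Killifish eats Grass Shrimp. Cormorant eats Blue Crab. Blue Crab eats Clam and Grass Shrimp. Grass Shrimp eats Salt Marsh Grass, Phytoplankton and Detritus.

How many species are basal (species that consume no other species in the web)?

3

Basal species (no prey listed): Salt Marsh Grass, Detritus, Phytoplankton.
Count: 3.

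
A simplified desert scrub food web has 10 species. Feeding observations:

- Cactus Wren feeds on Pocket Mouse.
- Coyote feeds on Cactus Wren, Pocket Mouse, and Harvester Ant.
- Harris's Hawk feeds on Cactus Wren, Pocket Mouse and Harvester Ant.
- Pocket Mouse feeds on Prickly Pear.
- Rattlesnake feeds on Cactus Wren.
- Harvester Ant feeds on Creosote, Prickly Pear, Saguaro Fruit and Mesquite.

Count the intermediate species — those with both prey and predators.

Intermediate species (has both prey and predators): Pocket Mouse, Harvester Ant, Cactus Wren.
Count: 3.

3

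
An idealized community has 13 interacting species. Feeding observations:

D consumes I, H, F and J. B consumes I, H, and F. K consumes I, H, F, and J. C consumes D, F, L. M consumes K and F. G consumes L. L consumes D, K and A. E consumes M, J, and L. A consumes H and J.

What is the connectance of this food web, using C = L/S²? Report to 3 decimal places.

C = 0.148

The web has S = 13 species and L = 25 feeding links.
C = L / S² = 25 / 169 = 0.1479 ≈ 0.148.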